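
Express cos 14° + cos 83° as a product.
cos 14° + cos 83° = 2 cos(48.5°) cos(-34.5°)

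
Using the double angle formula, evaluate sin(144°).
sin(144°) = 2 sin 72° cos 72° = 0.5878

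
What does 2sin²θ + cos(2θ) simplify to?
2sin²θ + cos(2θ) = 1 (using Double angle)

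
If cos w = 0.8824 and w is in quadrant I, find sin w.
sin w = 0.4705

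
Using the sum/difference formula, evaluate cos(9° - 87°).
cos(9° - 87°) = cos 9° cos 87° + sin 9° sin 87° = 0.2079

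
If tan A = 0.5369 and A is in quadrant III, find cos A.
cos A = -0.881 (using tan²A + 1 = sec²A)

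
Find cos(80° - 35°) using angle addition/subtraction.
cos(80° - 35°) = cos 80° cos 35° + sin 80° sin 35° = √2/2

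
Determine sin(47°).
sin(47°) = 0.7314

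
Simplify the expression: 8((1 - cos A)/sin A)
8((1 - cos A)/sin A) = 8(tan(A/2)) (using Half angle)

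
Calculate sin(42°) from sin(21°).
sin(42°) = 2 sin 21° cos 21° = 0.6691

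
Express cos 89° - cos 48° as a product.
cos 89° - cos 48° = -2 sin(68.5°) sin(20.5°)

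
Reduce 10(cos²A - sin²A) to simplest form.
10(cos²A - sin²A) = 10(cos(2A)) (using Double angle)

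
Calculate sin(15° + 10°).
sin(15° + 10°) = sin 15° cos 10° + cos 15° sin 10° = 0.4226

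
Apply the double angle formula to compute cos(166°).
cos(166°) = cos²83° - sin²83° = -0.9703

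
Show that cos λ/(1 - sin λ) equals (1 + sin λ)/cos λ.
RHS = (1 + sin λ)(1 - sin λ) / (cos λ(1 - sin λ)) = (1 - sin²λ) / (cos λ(1 - sin λ)) = cos²λ / (cos λ(1 - sin λ)) = cos λ/(1 - sin λ) = LHS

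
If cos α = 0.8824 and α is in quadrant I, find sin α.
sin α = 0.4705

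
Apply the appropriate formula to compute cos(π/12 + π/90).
cos(π/12 + π/90) = cos π/12 cos π/90 - sin π/12 sin π/90 = 0.9563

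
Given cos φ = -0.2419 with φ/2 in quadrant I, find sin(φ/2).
sin(φ/2) = ±√((1 - cos φ)/2); positive since φ/2 ∈ QI, so sin(φ/2) = 0.788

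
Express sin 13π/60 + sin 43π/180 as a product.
sin 13π/60 + sin 43π/180 = 2 sin(41π/180) cos(-π/90)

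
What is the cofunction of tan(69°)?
tan(69°) = cot(90° - 69°) = cot(21°)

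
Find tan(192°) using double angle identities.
tan(192°) = 2 tan 96° / (1 - tan²96°) = 0.2126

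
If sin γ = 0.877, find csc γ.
csc γ = 1/sin γ = 1.14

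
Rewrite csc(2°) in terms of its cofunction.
csc(2°) = sec(90° - 2°) = sec(88°)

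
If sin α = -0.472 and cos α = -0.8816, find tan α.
tan α = sin α / cos α = 0.5354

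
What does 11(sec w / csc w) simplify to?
11(sec w / csc w) = 11(tan w) (using Reciprocal identities)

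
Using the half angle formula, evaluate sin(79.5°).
sin(79.5°) = √((1 - cos 159°)/2) = 0.9833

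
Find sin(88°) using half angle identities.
sin(88°) = √((1 - cos 176°)/2) = 0.9994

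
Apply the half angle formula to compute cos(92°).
cos(92°) = -√((1 + cos 184°)/2) = -0.0349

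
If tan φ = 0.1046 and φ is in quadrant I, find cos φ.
cos φ = 0.9946 (using tan²φ + 1 = sec²φ)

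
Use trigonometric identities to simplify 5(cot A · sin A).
5(cot A · sin A) = 5(cos A) (using Quotient identity)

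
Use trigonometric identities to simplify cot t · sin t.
cot t · sin t = cos t (using Quotient identity)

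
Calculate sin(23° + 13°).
sin(23° + 13°) = sin 23° cos 13° + cos 23° sin 13° = 0.5878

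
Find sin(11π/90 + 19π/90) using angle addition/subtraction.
sin(11π/90 + 19π/90) = sin 11π/90 cos 19π/90 + cos 11π/90 sin 19π/90 = √3/2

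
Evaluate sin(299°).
sin(299°) = -0.8746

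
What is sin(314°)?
sin(314°) = -0.7193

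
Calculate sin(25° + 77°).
sin(25° + 77°) = sin 25° cos 77° + cos 25° sin 77° = 0.9781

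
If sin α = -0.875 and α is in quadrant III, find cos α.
cos α = -0.4841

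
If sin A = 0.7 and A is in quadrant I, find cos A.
cos A = 0.7141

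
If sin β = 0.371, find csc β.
csc β = 1/sin β = 2.695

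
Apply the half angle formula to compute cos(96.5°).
cos(96.5°) = -√((1 + cos 193°)/2) = -0.1132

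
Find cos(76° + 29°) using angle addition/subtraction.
cos(76° + 29°) = cos 76° cos 29° - sin 76° sin 29° = -(√6-√2)/4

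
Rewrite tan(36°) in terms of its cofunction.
tan(36°) = cot(90° - 36°) = cot(54°)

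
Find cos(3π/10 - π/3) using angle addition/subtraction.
cos(3π/10 - π/3) = cos 3π/10 cos π/3 + sin 3π/10 sin π/3 = 0.9945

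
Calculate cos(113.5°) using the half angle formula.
cos(113.5°) = -√((1 + cos 227°)/2) = -0.3987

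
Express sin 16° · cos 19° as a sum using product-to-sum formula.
sin 16° cos 19° = (1/2)[sin(16°+19°) + sin(16°-19°)]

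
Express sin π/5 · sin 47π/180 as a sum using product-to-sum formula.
sin π/5 sin 47π/180 = (1/2)[cos(π/5-47π/180) - cos(π/5+47π/180)]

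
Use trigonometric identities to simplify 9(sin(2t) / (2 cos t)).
9(sin(2t) / (2 cos t)) = 9(sin t) (using Double angle)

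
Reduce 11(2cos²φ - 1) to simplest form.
11(2cos²φ - 1) = 11(cos(2φ)) (using Double angle)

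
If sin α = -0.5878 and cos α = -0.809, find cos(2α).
cos(2α) = cos²α - sin²α = 0.309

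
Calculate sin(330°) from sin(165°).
sin(330°) = 2 sin 165° cos 165° = -1/2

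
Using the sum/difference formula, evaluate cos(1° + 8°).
cos(1° + 8°) = cos 1° cos 8° - sin 1° sin 8° = 0.9877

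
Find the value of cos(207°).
cos(207°) = -0.891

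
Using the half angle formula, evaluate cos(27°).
cos(27°) = √((1 + cos 54°)/2) = 0.891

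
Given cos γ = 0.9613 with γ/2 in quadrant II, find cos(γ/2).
cos(γ/2) = ±√((1 + cos γ)/2); negative since γ/2 ∈ QII, so cos(γ/2) = -0.9903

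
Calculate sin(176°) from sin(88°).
sin(176°) = 2 sin 88° cos 88° = 0.06976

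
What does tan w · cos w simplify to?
tan w · cos w = sin w (using Quotient identity)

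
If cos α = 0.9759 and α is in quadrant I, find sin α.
sin α = 0.2182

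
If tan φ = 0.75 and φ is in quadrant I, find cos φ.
cos φ = 0.8 (using tan²φ + 1 = sec²φ)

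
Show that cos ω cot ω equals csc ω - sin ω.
RHS = 1/sin ω - sin ω = (1 - sin²ω)/sin ω = cos²ω/sin ω = cos ω · (cos ω/sin ω) = cos ω cot ω = LHS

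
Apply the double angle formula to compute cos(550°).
cos(550°) = cos²275° - sin²275° = -0.9848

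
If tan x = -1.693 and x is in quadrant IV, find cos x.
cos x = 0.5086 (using tan²x + 1 = sec²x)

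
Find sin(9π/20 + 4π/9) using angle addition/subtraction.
sin(9π/20 + 4π/9) = sin 9π/20 cos 4π/9 + cos 9π/20 sin 4π/9 = 0.3256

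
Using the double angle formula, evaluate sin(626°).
sin(626°) = 2 sin 313° cos 313° = -0.9976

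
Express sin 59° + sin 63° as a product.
sin 59° + sin 63° = 2 sin(61°) cos(-2°)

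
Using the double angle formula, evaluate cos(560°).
cos(560°) = cos²280° - sin²280° = -0.9397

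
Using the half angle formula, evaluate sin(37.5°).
sin(37.5°) = √((1 - cos 75°)/2) = 0.6088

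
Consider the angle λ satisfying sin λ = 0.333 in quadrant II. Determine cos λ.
cos λ = ±√(1 - sin²λ) = -0.9429 (negative in QII)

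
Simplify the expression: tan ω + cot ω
tan ω + cot ω = sec ω csc ω (using Quotient identities)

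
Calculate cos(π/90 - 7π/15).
cos(π/90 - 7π/15) = cos π/90 cos 7π/15 + sin π/90 sin 7π/15 = 0.1392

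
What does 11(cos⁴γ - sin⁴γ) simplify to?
11(cos⁴γ - sin⁴γ) = 11(cos(2γ)) (using Factoring + double angle)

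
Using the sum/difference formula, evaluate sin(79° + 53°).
sin(79° + 53°) = sin 79° cos 53° + cos 79° sin 53° = 0.7431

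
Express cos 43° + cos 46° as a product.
cos 43° + cos 46° = 2 cos(44.5°) cos(-1.5°)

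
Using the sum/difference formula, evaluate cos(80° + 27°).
cos(80° + 27°) = cos 80° cos 27° - sin 80° sin 27° = -0.2924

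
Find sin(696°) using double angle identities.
sin(696°) = 2 sin 348° cos 348° = -0.4067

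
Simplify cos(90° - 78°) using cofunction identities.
cos(90° - 78°) = sin(78°)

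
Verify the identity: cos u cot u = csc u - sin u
RHS = 1/sin u - sin u = (1 - sin²u)/sin u = cos²u/sin u = cos u · (cos u/sin u) = cos u cot u = LHS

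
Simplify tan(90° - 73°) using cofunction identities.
tan(90° - 73°) = cot(73°)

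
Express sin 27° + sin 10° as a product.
sin 27° + sin 10° = 2 sin(18.5°) cos(8.5°)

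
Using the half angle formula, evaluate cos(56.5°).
cos(56.5°) = √((1 + cos 113°)/2) = 0.5519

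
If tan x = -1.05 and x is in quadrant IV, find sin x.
sin x = -0.7241 (using tan²x + 1 = sec²x)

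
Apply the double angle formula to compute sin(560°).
sin(560°) = 2 sin 280° cos 280° = -0.342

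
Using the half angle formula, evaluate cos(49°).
cos(49°) = √((1 + cos 98°)/2) = 0.6561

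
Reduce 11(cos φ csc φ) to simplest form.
11(cos φ csc φ) = 11(cot φ) (using Reciprocal + quotient)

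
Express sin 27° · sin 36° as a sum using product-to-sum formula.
sin 27° sin 36° = (1/2)[cos(27°-36°) - cos(27°+36°)]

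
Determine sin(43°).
sin(43°) = 0.682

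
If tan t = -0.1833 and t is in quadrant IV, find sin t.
sin t = -0.1803 (using tan²t + 1 = sec²t)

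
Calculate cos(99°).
cos(99°) = -0.1564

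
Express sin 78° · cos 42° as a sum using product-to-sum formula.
sin 78° cos 42° = (1/2)[sin(78°+42°) + sin(78°-42°)]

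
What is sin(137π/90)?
sin(137π/90) = -0.9976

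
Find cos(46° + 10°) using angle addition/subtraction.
cos(46° + 10°) = cos 46° cos 10° - sin 46° sin 10° = 0.5592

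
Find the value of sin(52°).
sin(52°) = 0.788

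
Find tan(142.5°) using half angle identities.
tan(142.5°) = sin 285° / (1 + cos 285°) = -0.7673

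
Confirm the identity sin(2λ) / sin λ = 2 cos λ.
LHS = 2 sin λ cos λ / sin λ = 2 cos λ = RHS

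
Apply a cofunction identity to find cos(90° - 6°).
cos(90° - 6°) = sin(6°) = 0.1045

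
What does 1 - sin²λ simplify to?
1 - sin²λ = cos²λ (using Pythagorean identity)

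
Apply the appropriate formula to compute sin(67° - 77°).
sin(67° - 77°) = sin 67° cos 77° - cos 67° sin 77° = -0.1736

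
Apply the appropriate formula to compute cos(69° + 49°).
cos(69° + 49°) = cos 69° cos 49° - sin 69° sin 49° = -0.4695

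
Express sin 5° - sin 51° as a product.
sin 5° - sin 51° = 2 cos(28°) sin(-23°)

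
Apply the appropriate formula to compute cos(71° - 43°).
cos(71° - 43°) = cos 71° cos 43° + sin 71° sin 43° = 0.8829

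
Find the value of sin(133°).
sin(133°) = 0.7314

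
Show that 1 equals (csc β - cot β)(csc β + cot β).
RHS = csc²β - cot²β = (1 + cot²β) - cot²β = 1 = LHS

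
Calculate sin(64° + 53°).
sin(64° + 53°) = sin 64° cos 53° + cos 64° sin 53° = 0.891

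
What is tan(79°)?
tan(79°) = 5.145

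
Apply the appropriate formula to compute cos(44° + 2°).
cos(44° + 2°) = cos 44° cos 2° - sin 44° sin 2° = 0.6947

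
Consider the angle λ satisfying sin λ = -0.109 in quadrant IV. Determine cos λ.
cos λ = √(1 - sin²λ) = 0.994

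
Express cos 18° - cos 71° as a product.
cos 18° - cos 71° = -2 sin(44.5°) sin(-26.5°)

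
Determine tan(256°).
tan(256°) = 4.011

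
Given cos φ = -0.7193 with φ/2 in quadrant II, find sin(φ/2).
sin(φ/2) = ±√((1 - cos φ)/2); positive since φ/2 ∈ QII, so sin(φ/2) = 0.9272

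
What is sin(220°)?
sin(220°) = -0.6428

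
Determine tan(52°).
tan(52°) = 1.28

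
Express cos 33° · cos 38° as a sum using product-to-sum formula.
cos 33° cos 38° = (1/2)[cos(33°-38°) + cos(33°+38°)]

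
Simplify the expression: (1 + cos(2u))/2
(1 + cos(2u))/2 = cos²u (using Power reduction)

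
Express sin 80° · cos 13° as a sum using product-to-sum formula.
sin 80° cos 13° = (1/2)[sin(80°+13°) + sin(80°-13°)]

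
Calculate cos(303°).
cos(303°) = 0.5446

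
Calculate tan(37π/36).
tan(37π/36) = 0.08749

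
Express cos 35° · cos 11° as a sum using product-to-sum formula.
cos 35° cos 11° = (1/2)[cos(35°-11°) + cos(35°+11°)]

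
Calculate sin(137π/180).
sin(137π/180) = 0.682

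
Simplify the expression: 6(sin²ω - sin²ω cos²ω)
6(sin²ω - sin²ω cos²ω) = 6(sin⁴ω) (using Factoring)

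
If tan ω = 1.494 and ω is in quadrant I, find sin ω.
sin ω = 0.831 (using tan²ω + 1 = sec²ω)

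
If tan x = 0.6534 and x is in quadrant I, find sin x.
sin x = 0.547 (using tan²x + 1 = sec²x)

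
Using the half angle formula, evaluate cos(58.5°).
cos(58.5°) = √((1 + cos 117°)/2) = 0.5225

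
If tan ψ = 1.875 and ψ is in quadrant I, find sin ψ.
sin ψ = 0.8824 (using tan²ψ + 1 = sec²ψ)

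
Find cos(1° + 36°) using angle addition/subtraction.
cos(1° + 36°) = cos 1° cos 36° - sin 1° sin 36° = 0.7986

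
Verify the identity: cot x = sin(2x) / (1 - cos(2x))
RHS = 2 sin x cos x / (2sin²x) = cos x/sin x = cot x = LHS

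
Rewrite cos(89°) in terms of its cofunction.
cos(89°) = sin(90° - 89°) = sin(1°)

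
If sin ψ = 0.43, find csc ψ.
csc ψ = 1/sin ψ = 2.326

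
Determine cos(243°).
cos(243°) = -0.454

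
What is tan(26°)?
tan(26°) = 0.4877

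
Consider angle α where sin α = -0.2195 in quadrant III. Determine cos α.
cos α = ±√(1 - sin²α) = -0.9756 (negative in QIII)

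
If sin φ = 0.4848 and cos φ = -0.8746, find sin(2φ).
sin(2φ) = 2 sin φ cos φ = -0.848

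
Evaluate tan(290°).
tan(290°) = -2.747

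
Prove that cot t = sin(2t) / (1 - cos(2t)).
RHS = 2 sin t cos t / (2sin²t) = cos t/sin t = cot t = LHS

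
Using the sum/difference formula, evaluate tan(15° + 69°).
tan(15° + 69°) = (tan 15° + tan 69°)/(1 - tan 15° tan 69°) = 9.514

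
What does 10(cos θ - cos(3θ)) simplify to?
10(cos θ - cos(3θ)) = 10(2 sin(2θ) sin θ) (using Sum-to-product)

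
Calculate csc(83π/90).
csc(83π/90) = 4.134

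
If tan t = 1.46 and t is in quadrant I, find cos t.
cos t = 0.5651 (using tan²t + 1 = sec²t)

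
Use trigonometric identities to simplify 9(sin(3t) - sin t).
9(sin(3t) - sin t) = 9(2 cos(2t) sin t) (using Sum-to-product)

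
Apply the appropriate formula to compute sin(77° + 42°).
sin(77° + 42°) = sin 77° cos 42° + cos 77° sin 42° = 0.8746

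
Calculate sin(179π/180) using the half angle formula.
sin(179π/180) = √((1 - cos 179π/90)/2) = 0.01745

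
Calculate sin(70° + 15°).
sin(70° + 15°) = sin 70° cos 15° + cos 70° sin 15° = 0.9962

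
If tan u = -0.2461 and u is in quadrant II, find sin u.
sin u = 0.239 (using tan²u + 1 = sec²u)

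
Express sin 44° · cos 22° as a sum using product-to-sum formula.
sin 44° cos 22° = (1/2)[sin(44°+22°) + sin(44°-22°)]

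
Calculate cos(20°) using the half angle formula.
cos(20°) = √((1 + cos 40°)/2) = 0.9397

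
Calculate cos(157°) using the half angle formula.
cos(157°) = -√((1 + cos 314°)/2) = -0.9205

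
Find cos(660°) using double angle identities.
cos(660°) = cos²330° - sin²330° = 1/2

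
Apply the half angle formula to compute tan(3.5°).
tan(3.5°) = sin 7° / (1 + cos 7°) = 0.06116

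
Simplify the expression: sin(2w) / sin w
sin(2w) / sin w = 2 cos w (using Double angle)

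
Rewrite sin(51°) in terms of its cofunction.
sin(51°) = cos(90° - 51°) = cos(39°)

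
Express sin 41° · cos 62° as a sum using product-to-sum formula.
sin 41° cos 62° = (1/2)[sin(41°+62°) + sin(41°-62°)]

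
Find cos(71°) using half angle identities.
cos(71°) = √((1 + cos 142°)/2) = 0.3256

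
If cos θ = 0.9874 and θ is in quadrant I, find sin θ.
sin θ = 0.1582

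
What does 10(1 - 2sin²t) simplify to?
10(1 - 2sin²t) = 10(cos(2t)) (using Double angle)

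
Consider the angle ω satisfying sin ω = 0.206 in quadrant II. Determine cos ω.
cos ω = ±√(1 - sin²ω) = -0.9786 (negative in QII)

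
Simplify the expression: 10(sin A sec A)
10(sin A sec A) = 10(tan A) (using Reciprocal + quotient)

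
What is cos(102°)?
cos(102°) = -0.2079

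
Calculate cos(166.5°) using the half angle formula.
cos(166.5°) = -√((1 + cos 333°)/2) = -0.9724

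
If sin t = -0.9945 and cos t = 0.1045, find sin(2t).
sin(2t) = 2 sin t cos t = -0.2079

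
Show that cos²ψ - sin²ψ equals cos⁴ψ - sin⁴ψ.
RHS = (cos²ψ - sin²ψ)(cos²ψ + sin²ψ) = (cos²ψ - sin²ψ) · 1 = cos²ψ - sin²ψ = LHS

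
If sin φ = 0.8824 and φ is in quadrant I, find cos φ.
cos φ = 0.4705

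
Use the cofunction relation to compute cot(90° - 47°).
cot(90° - 47°) = tan(47°) = 1.072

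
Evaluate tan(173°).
tan(173°) = -0.1228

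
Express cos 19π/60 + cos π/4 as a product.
cos 19π/60 + cos π/4 = 2 cos(17π/60) cos(π/30)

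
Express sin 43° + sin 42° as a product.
sin 43° + sin 42° = 2 sin(42.5°) cos(0.5°)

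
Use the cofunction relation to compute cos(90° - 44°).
cos(90° - 44°) = sin(44°) = 0.6947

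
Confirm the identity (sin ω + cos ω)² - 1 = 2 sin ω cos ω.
LHS = sin²ω + 2 sin ω cos ω + cos²ω - 1 = (sin²ω + cos²ω) + 2 sin ω cos ω - 1 = 1 + 2 sin ω cos ω - 1 = 2 sin ω cos ω = RHS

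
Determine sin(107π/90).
sin(107π/90) = -0.5592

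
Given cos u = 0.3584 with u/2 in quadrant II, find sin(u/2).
sin(u/2) = ±√((1 - cos u)/2); positive since u/2 ∈ QII, so sin(u/2) = 0.5664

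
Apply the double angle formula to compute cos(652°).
cos(652°) = cos²326° - sin²326° = 0.3746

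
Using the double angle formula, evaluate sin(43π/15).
sin(43π/15) = 2 sin 43π/30 cos 43π/30 = 0.4067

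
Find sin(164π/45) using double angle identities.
sin(164π/45) = 2 sin 82π/45 cos 82π/45 = -0.8988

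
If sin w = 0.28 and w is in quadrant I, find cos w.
cos w = 0.96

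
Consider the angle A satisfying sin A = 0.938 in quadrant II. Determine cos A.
cos A = ±√(1 - sin²A) = -0.3466 (negative in QII)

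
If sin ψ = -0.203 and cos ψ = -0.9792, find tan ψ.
tan ψ = sin ψ / cos ψ = 0.2073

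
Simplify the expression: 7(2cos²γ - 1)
7(2cos²γ - 1) = 7(cos(2γ)) (using Double angle)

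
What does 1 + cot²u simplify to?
1 + cot²u = csc²u (using Pythagorean identity)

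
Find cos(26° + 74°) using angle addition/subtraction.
cos(26° + 74°) = cos 26° cos 74° - sin 26° sin 74° = -0.1736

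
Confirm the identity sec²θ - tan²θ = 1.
LHS = 1/cos²θ - sin²θ/cos²θ = (1 - sin²θ)/cos²θ = cos²θ/cos²θ = 1 = RHS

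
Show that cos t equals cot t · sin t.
RHS = (cos t/sin t) · sin t = cos t = LHS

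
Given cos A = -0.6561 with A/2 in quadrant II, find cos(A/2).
cos(A/2) = ±√((1 + cos A)/2); negative since A/2 ∈ QII, so cos(A/2) = -0.4147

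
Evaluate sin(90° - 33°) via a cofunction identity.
sin(90° - 33°) = cos(33°) = 0.8387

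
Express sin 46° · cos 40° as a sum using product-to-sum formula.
sin 46° cos 40° = (1/2)[sin(46°+40°) + sin(46°-40°)]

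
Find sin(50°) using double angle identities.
sin(50°) = 2 sin 25° cos 25° = 0.766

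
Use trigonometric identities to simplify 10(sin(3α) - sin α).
10(sin(3α) - sin α) = 10(2 cos(2α) sin α) (using Sum-to-product)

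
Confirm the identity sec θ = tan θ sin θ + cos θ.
RHS = sin²θ/cos θ + cos θ = (sin²θ + cos²θ)/cos θ = 1/cos θ = sec θ = LHS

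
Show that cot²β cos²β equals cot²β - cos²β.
RHS = cos²β/sin²β - cos²β = cos²β(1/sin²β - 1) = cos²β · (1 - sin²β)/sin²β = cos²β · cos²β/sin²β = cos²β · cot²β = LHS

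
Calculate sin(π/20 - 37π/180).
sin(π/20 - 37π/180) = sin π/20 cos 37π/180 - cos π/20 sin 37π/180 = -0.4695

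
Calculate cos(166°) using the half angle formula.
cos(166°) = -√((1 + cos 332°)/2) = -0.9703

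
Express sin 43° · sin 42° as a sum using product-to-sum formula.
sin 43° sin 42° = (1/2)[cos(43°-42°) - cos(43°+42°)]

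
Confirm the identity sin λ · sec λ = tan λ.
LHS = sin λ · (1/cos λ) = sin λ/cos λ = tan λ = RHS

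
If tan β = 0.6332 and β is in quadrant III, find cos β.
cos β = -0.8449 (using tan²β + 1 = sec²β)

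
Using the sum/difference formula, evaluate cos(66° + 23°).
cos(66° + 23°) = cos 66° cos 23° - sin 66° sin 23° = 0.01745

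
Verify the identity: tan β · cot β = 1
LHS = (sin β/cos β) · (cos β/sin β) = 1 = RHS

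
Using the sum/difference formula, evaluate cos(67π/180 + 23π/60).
cos(67π/180 + 23π/60) = cos 67π/180 cos 23π/60 - sin 67π/180 sin 23π/60 = -0.7193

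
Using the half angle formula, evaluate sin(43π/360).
sin(43π/360) = √((1 - cos 43π/180)/2) = 0.3665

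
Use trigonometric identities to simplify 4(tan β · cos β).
4(tan β · cos β) = 4(sin β) (using Quotient identity)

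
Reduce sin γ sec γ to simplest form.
sin γ sec γ = tan γ (using Reciprocal + quotient)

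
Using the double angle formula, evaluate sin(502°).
sin(502°) = 2 sin 251° cos 251° = 0.6157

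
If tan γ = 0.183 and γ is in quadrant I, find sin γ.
sin γ = 0.18 (using tan²γ + 1 = sec²γ)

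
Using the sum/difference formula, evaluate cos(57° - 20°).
cos(57° - 20°) = cos 57° cos 20° + sin 57° sin 20° = 0.7986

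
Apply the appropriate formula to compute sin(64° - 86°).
sin(64° - 86°) = sin 64° cos 86° - cos 64° sin 86° = -0.3746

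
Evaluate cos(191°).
cos(191°) = -0.9816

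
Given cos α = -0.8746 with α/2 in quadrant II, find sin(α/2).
sin(α/2) = ±√((1 - cos α)/2); positive since α/2 ∈ QII, so sin(α/2) = 0.9681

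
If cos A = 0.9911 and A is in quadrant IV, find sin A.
sin A = -0.1331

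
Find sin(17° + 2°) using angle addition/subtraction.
sin(17° + 2°) = sin 17° cos 2° + cos 17° sin 2° = 0.3256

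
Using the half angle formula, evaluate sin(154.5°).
sin(154.5°) = √((1 - cos 309°)/2) = 0.4305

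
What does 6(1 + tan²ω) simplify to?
6(1 + tan²ω) = 6(sec²ω) (using Pythagorean identity)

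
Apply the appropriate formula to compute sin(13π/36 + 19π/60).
sin(13π/36 + 19π/60) = sin 13π/36 cos 19π/60 + cos 13π/36 sin 19π/60 = 0.848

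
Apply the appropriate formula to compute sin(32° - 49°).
sin(32° - 49°) = sin 32° cos 49° - cos 32° sin 49° = -0.2924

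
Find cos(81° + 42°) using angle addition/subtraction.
cos(81° + 42°) = cos 81° cos 42° - sin 81° sin 42° = -0.5446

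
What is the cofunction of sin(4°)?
sin(4°) = cos(90° - 4°) = cos(86°)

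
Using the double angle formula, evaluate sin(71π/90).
sin(71π/90) = 2 sin 71π/180 cos 71π/180 = 0.6157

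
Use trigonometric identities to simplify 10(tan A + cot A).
10(tan A + cot A) = 10(sec A csc A) (using Quotient identities)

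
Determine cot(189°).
cot(189°) = 6.314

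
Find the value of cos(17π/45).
cos(17π/45) = 0.3746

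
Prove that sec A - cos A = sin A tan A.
LHS = 1/cos A - cos A = (1 - cos²A)/cos A = sin²A/cos A = sin A · (sin A/cos A) = sin A tan A = RHS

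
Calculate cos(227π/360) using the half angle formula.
cos(227π/360) = -√((1 + cos 227π/180)/2) = -0.3987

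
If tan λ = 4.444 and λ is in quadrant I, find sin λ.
sin λ = 0.9756 (using tan²λ + 1 = sec²λ)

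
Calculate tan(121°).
tan(121°) = -1.664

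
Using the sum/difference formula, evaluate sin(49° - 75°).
sin(49° - 75°) = sin 49° cos 75° - cos 49° sin 75° = -0.4384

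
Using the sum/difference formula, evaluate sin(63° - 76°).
sin(63° - 76°) = sin 63° cos 76° - cos 63° sin 76° = -0.225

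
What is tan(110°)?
tan(110°) = -2.747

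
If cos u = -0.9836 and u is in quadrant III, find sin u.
sin u = -0.1804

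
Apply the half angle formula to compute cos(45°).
cos(45°) = √((1 + cos 90°)/2) = √2/2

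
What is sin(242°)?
sin(242°) = -0.8829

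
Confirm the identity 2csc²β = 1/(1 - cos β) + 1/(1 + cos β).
RHS = [(1 + cos β) + (1 - cos β)] / [(1 - cos β)(1 + cos β)] = 2/(1 - cos²β) = 2/sin²β = 2csc²β = LHS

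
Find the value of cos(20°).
cos(20°) = 0.9397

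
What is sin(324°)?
sin(324°) = -0.5878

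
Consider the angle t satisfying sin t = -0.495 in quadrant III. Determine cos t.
cos t = ±√(1 - sin²t) = -0.8689 (negative in QIII)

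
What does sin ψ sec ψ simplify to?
sin ψ sec ψ = tan ψ (using Reciprocal + quotient)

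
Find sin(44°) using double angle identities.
sin(44°) = 2 sin 22° cos 22° = 0.6947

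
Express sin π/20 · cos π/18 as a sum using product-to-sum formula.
sin π/20 cos π/18 = (1/2)[sin(π/20+π/18) + sin(π/20-π/18)]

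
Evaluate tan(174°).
tan(174°) = -0.1051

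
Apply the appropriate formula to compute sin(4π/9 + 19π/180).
sin(4π/9 + 19π/180) = sin 4π/9 cos 19π/180 + cos 4π/9 sin 19π/180 = 0.9877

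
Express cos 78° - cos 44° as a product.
cos 78° - cos 44° = -2 sin(61°) sin(17°)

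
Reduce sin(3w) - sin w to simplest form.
sin(3w) - sin w = 2 cos(2w) sin w (using Sum-to-product)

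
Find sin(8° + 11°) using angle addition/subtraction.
sin(8° + 11°) = sin 8° cos 11° + cos 8° sin 11° = 0.3256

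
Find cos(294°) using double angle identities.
cos(294°) = cos²147° - sin²147° = 0.4067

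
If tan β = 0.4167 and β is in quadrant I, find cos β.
cos β = 0.9231 (using tan²β + 1 = sec²β)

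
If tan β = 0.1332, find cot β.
cot β = 1/tan β = 7.508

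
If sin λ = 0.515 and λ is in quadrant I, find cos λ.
cos λ = 0.8572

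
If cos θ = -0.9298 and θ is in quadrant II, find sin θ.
sin θ = 0.3681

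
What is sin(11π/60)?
sin(11π/60) = 0.5446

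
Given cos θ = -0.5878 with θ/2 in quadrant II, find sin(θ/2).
sin(θ/2) = ±√((1 - cos θ)/2); positive since θ/2 ∈ QII, so sin(θ/2) = 0.891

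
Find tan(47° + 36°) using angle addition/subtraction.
tan(47° + 36°) = (tan 47° + tan 36°)/(1 - tan 47° tan 36°) = 8.144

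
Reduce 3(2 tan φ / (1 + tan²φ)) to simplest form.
3(2 tan φ / (1 + tan²φ)) = 3(sin(2φ)) (using Double angle)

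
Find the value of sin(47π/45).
sin(47π/45) = -0.1392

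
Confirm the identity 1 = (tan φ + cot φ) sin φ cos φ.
RHS = (sin φ/cos φ + cos φ/sin φ) sin φ cos φ = ((sin²φ + cos²φ)/(sin φ cos φ)) · sin φ cos φ = sin²φ + cos²φ = 1 = LHS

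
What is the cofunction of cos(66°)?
cos(66°) = sin(90° - 66°) = sin(24°)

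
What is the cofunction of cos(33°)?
cos(33°) = sin(90° - 33°) = sin(57°)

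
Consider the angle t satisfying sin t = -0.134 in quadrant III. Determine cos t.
cos t = ±√(1 - sin²t) = -0.991 (negative in QIII)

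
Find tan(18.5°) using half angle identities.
tan(18.5°) = sin 37° / (1 + cos 37°) = 0.3346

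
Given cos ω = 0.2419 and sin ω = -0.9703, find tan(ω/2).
tan(ω/2) = sin ω / (1 + cos ω) = -0.7813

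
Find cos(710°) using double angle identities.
cos(710°) = cos²355° - sin²355° = 0.9848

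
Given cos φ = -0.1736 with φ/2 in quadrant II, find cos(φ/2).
cos(φ/2) = ±√((1 + cos φ)/2); negative since φ/2 ∈ QII, so cos(φ/2) = -0.6428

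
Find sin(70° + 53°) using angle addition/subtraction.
sin(70° + 53°) = sin 70° cos 53° + cos 70° sin 53° = 0.8387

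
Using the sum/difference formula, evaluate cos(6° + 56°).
cos(6° + 56°) = cos 6° cos 56° - sin 6° sin 56° = 0.4695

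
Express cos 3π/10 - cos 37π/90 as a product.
cos 3π/10 - cos 37π/90 = -2 sin(16π/45) sin(-π/18)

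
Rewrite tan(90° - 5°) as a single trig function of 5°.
tan(90° - 5°) = cot(5°)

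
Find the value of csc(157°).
csc(157°) = 2.559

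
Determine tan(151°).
tan(151°) = -0.5543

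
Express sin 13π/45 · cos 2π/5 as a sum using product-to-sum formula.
sin 13π/45 cos 2π/5 = (1/2)[sin(13π/45+2π/5) + sin(13π/45-2π/5)]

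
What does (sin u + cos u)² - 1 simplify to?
(sin u + cos u)² - 1 = sin(2u) (using Pythagorean + double angle)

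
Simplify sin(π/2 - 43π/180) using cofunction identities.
sin(π/2 - 43π/180) = cos(43π/180)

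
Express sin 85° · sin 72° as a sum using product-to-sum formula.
sin 85° sin 72° = (1/2)[cos(85°-72°) - cos(85°+72°)]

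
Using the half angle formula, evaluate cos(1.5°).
cos(1.5°) = √((1 + cos 3°)/2) = 0.9997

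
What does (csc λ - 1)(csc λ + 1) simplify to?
(csc λ - 1)(csc λ + 1) = cot²λ (using Diff. of squares)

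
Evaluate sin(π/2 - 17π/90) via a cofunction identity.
sin(π/2 - 17π/90) = cos(17π/90) = 0.829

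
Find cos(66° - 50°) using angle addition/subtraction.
cos(66° - 50°) = cos 66° cos 50° + sin 66° sin 50° = 0.9613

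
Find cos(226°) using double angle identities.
cos(226°) = cos²113° - sin²113° = -0.6947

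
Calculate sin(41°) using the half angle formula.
sin(41°) = √((1 - cos 82°)/2) = 0.6561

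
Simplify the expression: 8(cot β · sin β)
8(cot β · sin β) = 8(cos β) (using Quotient identity)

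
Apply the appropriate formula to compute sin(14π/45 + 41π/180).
sin(14π/45 + 41π/180) = sin 14π/45 cos 41π/180 + cos 14π/45 sin 41π/180 = 0.9925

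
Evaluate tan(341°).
tan(341°) = -0.3443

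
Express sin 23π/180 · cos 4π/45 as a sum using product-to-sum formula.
sin 23π/180 cos 4π/45 = (1/2)[sin(23π/180+4π/45) + sin(23π/180-4π/45)]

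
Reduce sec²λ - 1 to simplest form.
sec²λ - 1 = tan²λ (using Pythagorean identity)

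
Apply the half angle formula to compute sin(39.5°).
sin(39.5°) = √((1 - cos 79°)/2) = 0.6361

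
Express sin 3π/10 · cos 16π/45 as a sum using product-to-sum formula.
sin 3π/10 cos 16π/45 = (1/2)[sin(3π/10+16π/45) + sin(3π/10-16π/45)]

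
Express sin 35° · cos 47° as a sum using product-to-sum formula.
sin 35° cos 47° = (1/2)[sin(35°+47°) + sin(35°-47°)]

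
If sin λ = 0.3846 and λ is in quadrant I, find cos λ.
cos λ = 0.9231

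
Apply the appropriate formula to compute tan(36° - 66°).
tan(36° - 66°) = (tan 36° - tan 66°)/(1 + tan 36° tan 66°) = -√3/3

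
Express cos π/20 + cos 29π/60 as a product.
cos π/20 + cos 29π/60 = 2 cos(4π/15) cos(-13π/60)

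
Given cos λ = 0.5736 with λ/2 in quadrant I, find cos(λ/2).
cos(λ/2) = ±√((1 + cos λ)/2); positive since λ/2 ∈ QI, so cos(λ/2) = 0.887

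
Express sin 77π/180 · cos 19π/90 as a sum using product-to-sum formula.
sin 77π/180 cos 19π/90 = (1/2)[sin(77π/180+19π/90) + sin(77π/180-19π/90)]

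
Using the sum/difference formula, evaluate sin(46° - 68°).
sin(46° - 68°) = sin 46° cos 68° - cos 46° sin 68° = -0.3746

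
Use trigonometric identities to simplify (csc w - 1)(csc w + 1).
(csc w - 1)(csc w + 1) = cot²w (using Diff. of squares)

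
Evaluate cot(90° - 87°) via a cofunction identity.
cot(90° - 87°) = tan(87°) = 19.08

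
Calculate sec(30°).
sec(30°) = 2√3/3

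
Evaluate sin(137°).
sin(137°) = 0.682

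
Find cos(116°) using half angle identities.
cos(116°) = -√((1 + cos 232°)/2) = -0.4384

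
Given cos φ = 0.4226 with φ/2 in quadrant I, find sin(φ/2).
sin(φ/2) = ±√((1 - cos φ)/2); positive since φ/2 ∈ QI, so sin(φ/2) = 0.5373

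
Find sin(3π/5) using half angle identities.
sin(3π/5) = √((1 - cos 6π/5)/2) = 0.9511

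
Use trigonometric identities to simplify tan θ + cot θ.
tan θ + cot θ = sec θ csc θ (using Quotient identities)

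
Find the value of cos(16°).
cos(16°) = 0.9613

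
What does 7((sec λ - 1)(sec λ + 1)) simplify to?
7((sec λ - 1)(sec λ + 1)) = 7(tan²λ) (using Diff. of squares)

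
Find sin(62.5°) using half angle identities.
sin(62.5°) = √((1 - cos 125°)/2) = 0.887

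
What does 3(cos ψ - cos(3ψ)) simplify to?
3(cos ψ - cos(3ψ)) = 3(2 sin(2ψ) sin ψ) (using Sum-to-product)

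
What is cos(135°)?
cos(135°) = -√2/2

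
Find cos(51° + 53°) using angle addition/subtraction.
cos(51° + 53°) = cos 51° cos 53° - sin 51° sin 53° = -0.2419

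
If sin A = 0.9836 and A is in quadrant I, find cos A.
cos A = 0.1804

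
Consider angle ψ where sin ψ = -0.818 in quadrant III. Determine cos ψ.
cos ψ = ±√(1 - sin²ψ) = -0.5752 (negative in QIII)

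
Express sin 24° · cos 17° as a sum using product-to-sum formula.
sin 24° cos 17° = (1/2)[sin(24°+17°) + sin(24°-17°)]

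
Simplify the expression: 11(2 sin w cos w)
11(2 sin w cos w) = 11(sin(2w)) (using Double angle)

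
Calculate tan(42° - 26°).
tan(42° - 26°) = (tan 42° - tan 26°)/(1 + tan 42° tan 26°) = 0.2867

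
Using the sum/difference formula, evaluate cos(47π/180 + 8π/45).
cos(47π/180 + 8π/45) = cos 47π/180 cos 8π/45 - sin 47π/180 sin 8π/45 = 0.1908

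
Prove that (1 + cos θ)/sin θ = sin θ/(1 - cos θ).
RHS = sin θ(1 + cos θ) / ((1 - cos θ)(1 + cos θ)) = sin θ(1 + cos θ) / (1 - cos²θ) = sin θ(1 + cos θ) / sin²θ = (1 + cos θ)/sin θ = LHS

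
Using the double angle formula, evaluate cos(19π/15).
cos(19π/15) = cos²19π/30 - sin²19π/30 = -0.6691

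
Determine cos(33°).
cos(33°) = 0.8387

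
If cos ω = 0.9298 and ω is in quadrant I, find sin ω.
sin ω = 0.3681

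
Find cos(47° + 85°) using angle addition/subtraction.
cos(47° + 85°) = cos 47° cos 85° - sin 47° sin 85° = -0.6691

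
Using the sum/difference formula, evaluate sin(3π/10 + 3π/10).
sin(3π/10 + 3π/10) = sin 3π/10 cos 3π/10 + cos 3π/10 sin 3π/10 = 0.9511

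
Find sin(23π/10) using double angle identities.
sin(23π/10) = 2 sin 23π/20 cos 23π/20 = 0.809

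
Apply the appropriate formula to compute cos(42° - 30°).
cos(42° - 30°) = cos 42° cos 30° + sin 42° sin 30° = 0.9781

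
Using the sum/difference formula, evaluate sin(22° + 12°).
sin(22° + 12°) = sin 22° cos 12° + cos 22° sin 12° = 0.5592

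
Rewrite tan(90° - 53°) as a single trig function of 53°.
tan(90° - 53°) = cot(53°)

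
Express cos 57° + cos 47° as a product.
cos 57° + cos 47° = 2 cos(52°) cos(5°)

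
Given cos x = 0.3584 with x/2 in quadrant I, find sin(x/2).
sin(x/2) = ±√((1 - cos x)/2); positive since x/2 ∈ QI, so sin(x/2) = 0.5664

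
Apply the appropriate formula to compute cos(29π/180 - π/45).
cos(29π/180 - π/45) = cos 29π/180 cos π/45 + sin 29π/180 sin π/45 = 0.9063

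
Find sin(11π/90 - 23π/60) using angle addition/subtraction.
sin(11π/90 - 23π/60) = sin 11π/90 cos 23π/60 - cos 11π/90 sin 23π/60 = -0.7314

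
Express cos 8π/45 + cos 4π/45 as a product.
cos 8π/45 + cos 4π/45 = 2 cos(2π/15) cos(2π/45)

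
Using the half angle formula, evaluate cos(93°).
cos(93°) = -√((1 + cos 186°)/2) = -0.05234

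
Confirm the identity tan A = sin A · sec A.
RHS = sin A · (1/cos A) = sin A/cos A = tan A = LHS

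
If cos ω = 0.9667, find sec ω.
sec ω = 1/cos ω = 1.034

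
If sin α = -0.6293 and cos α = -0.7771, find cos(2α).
cos(2α) = cos²α - sin²α = 0.2079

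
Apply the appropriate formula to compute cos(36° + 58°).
cos(36° + 58°) = cos 36° cos 58° - sin 36° sin 58° = -0.06976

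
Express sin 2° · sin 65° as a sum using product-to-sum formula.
sin 2° sin 65° = (1/2)[cos(2°-65°) - cos(2°+65°)]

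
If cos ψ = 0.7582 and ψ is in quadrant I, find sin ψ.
sin ψ = 0.652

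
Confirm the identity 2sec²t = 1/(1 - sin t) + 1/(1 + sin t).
RHS = [(1 + sin t) + (1 - sin t)] / [(1 - sin t)(1 + sin t)] = 2/(1 - sin²t) = 2/cos²t = 2sec²t = LHS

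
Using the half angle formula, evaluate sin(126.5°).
sin(126.5°) = √((1 - cos 253°)/2) = 0.8039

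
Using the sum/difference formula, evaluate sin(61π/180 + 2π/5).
sin(61π/180 + 2π/5) = sin 61π/180 cos 2π/5 + cos 61π/180 sin 2π/5 = 0.7314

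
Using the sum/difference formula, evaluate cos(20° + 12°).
cos(20° + 12°) = cos 20° cos 12° - sin 20° sin 12° = 0.848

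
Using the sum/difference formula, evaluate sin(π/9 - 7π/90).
sin(π/9 - 7π/90) = sin π/9 cos 7π/90 - cos π/9 sin 7π/90 = 0.1045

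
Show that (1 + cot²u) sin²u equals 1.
LHS = csc²u · sin²u = (1/sin²u) · sin²u = 1 = RHS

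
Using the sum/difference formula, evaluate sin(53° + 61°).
sin(53° + 61°) = sin 53° cos 61° + cos 53° sin 61° = 0.9135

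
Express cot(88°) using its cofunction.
cot(88°) = tan(90° - 88°) = tan(2°)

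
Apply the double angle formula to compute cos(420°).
cos(420°) = cos²210° - sin²210° = 1/2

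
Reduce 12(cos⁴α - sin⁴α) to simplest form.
12(cos⁴α - sin⁴α) = 12(cos(2α)) (using Factoring + double angle)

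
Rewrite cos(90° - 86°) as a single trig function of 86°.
cos(90° - 86°) = sin(86°)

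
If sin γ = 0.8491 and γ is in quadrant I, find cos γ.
cos γ = 0.5282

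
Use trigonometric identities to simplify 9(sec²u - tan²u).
9(sec²u - tan²u) = 9 (using Pythagorean identity)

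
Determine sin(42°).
sin(42°) = 0.6691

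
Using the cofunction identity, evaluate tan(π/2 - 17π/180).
tan(π/2 - 17π/180) = cot(17π/180) = 3.271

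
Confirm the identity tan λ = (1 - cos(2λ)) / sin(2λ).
RHS = 2sin²λ / (2 sin λ cos λ) = sin λ/cos λ = tan λ = LHS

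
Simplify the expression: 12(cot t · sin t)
12(cot t · sin t) = 12(cos t) (using Quotient identity)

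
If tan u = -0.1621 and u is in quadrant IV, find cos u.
cos u = 0.9871 (using tan²u + 1 = sec²u)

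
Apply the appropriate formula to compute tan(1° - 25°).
tan(1° - 25°) = (tan 1° - tan 25°)/(1 + tan 1° tan 25°) = -0.4452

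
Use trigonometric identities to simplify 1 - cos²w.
1 - cos²w = sin²w (using Pythagorean identity)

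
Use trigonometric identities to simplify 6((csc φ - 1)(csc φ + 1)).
6((csc φ - 1)(csc φ + 1)) = 6(cot²φ) (using Diff. of squares)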